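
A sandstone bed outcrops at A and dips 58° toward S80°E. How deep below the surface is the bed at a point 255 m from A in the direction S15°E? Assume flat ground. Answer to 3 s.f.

The hole lies 65° from the dip direction, so the down-dip offset is 255 × cos 65° = 107.77 m.
Depth = down-dip offset × tan(dip) = 107.77 × tan 58° = 107.77 × 1.6003
Depth = 172.46 m

172 m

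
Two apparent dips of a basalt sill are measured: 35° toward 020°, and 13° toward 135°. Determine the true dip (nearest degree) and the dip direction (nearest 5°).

true dip 42°, dip direction 060°

Represent each trace as a vector plunging at its apparent dip toward its trend (east-north-up frame): v₁ = (0.280, 0.770, -0.574), v₂ = (0.689, -0.689, -0.225).
n = v₁ × v₂ = (0.568, 0.332, 0.723) (taken with n_z > 0).
tan δ = √(n_x²+n_y²)/n_z = 0.658/0.723, so δ = 42.3°.
The horizontal component of n points toward azimuth atan2(n_x, n_y) = 60°, the dip direction.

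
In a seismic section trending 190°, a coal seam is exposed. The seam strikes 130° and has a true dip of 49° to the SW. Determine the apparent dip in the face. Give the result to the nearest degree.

45°

The section lies 60° from the strike.
tan α = tan 49° × sin 60° = 1.1504 × 0.8660 = 0.9962
α = arctan(0.9962) = 44.89°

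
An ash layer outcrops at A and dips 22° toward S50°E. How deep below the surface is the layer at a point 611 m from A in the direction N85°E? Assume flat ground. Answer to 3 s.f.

The hole lies 45° from the dip direction, so the down-dip offset is 611 × cos 45° = 432.04 m.
Depth = down-dip offset × tan(dip) = 432.04 × tan 22° = 432.04 × 0.4040
Depth = 174.56 m

175 m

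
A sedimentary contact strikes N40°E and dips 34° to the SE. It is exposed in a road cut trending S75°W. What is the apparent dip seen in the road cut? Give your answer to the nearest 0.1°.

The strike is N40°E and the section trends S75°W; the acute angle between them is β = 35°.
tan α = tan 34° × sin 35° = 0.6745 × 0.5736 = 0.3869
α = arctan(0.3869) = 21.15°

21.2°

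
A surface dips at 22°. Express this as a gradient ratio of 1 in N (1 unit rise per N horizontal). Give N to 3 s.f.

1 in 2.48

1 : N means tan θ = 1/N, so N = 1/tan 22° = 1/0.4040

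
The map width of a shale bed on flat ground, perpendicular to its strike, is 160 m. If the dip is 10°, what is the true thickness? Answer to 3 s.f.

True thickness t = w · sin(dip) = 160 × sin 10°
t = 160 × 0.1736 = 27.784 m

27.8 m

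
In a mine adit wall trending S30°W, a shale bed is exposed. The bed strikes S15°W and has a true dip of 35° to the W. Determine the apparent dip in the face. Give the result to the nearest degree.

The section lies 15° from the strike.
tan α = tan 35° × sin 15° = 0.7002 × 0.2588 = 0.1812
α = arctan(0.1812) = 10.27°

10°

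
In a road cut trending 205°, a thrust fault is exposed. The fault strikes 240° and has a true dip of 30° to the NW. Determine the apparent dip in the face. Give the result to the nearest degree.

18°

The section lies 35° from the strike.
tan α = tan 30° × sin 35° = 0.5774 × 0.5736 = 0.3312
α = arctan(0.3312) = 18.32°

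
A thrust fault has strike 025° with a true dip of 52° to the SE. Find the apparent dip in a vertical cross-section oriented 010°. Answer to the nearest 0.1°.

18.3°

The section lies 15° from the strike.
tan α = tan 52° × sin 15° = 1.2799 × 0.2588 = 0.3313
α = arctan(0.3313) = 18.33°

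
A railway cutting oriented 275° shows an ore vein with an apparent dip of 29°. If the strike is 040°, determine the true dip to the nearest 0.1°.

β = acute angle between strike 040° and section 275° = 55°.
tan δ = tan α / sin β = tan 29° / sin 55° = 0.5543 / 0.8192 = 0.6767
true dip = arctan 0.6767 = 34.09°

34.1°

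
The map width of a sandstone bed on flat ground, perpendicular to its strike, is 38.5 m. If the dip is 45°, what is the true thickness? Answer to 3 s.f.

True thickness t = w · sin(dip) = 38.5 × sin 45°
t = 38.5 × 0.7071 = 27.224 m

27.2 m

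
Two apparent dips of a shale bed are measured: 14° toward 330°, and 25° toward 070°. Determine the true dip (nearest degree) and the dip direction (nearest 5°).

true dip 30°, dip direction 035°

The two traces are lines in the plane: v₁ = (sin 330°·cos 14°, cos 330°·cos 14°, −sin 14°), v₂ = (sin 70°·cos 25°, cos 70°·cos 25°, −sin 25°).
n = v₁ × v₂ = (0.280, 0.411, 0.866) (taken with n_z > 0).
Dip δ = arctan(|n_h|/n_z) = arctan(0.497/0.866) = 29.9°.
Dip direction = azimuth of (n_x, n_y) = atan2(0.280, 0.411) = 34°.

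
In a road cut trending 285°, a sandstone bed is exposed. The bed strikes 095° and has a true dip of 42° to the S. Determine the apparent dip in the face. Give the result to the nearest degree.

The strike is 095° and the section trends 285°; the acute angle between them is β = 10°.
tan α = tan 42° × sin 10° = 0.9004 × 0.1736 = 0.1564
α = arctan(0.1564) = 8.89°

9°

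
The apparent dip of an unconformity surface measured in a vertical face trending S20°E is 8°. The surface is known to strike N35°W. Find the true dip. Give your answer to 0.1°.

The section is 15° from the strike.
tan δ = tan α / sin β = tan 8° / sin 15° = 0.1405 / 0.2588 = 0.5430
δ = arctan(0.5430) = 28.50°

28.5°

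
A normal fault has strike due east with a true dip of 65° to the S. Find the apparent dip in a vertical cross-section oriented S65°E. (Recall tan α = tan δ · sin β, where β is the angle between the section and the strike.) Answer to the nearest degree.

42°

The section lies 25° from the strike.
tan α = tan 65° × sin 25° = 2.1445 × 0.4226 = 0.9063
α = arctan(0.9063) = 42.19°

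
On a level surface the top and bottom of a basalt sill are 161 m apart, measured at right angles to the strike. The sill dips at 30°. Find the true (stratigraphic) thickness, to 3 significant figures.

80.5 m

True thickness t = w · sin(dip) = 161 × sin 30°
t = 161 × 0.5000 = 80.500 m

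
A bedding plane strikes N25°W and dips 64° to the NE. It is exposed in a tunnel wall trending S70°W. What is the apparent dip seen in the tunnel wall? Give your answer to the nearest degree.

64°

Angle between strike (N25°W) and section (S70°W): β = 85°.
tan(apparent dip) = tan 64° · sin 85° = 2.0425
α = arctan(2.0425) = 63.91°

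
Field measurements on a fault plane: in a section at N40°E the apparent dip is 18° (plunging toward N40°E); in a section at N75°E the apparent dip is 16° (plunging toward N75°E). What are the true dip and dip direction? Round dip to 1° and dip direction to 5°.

The two traces are lines in the plane: v₁ = (sin 40°·cos 18°, cos 40°·cos 18°, −sin 18°), v₂ = (sin 75°·cos 16°, cos 75°·cos 16°, −sin 16°).
Cross product v₁ × v₂ gives the pole to the plane: n ∝ (0.124, 0.118, 0.524).
True dip = arccos(n_z / |n|) = arccos(0.9505) = 18.1°.
The horizontal component of n points toward azimuth atan2(n_x, n_y) = 46°, the dip direction.

true dip 18°, dip direction 045°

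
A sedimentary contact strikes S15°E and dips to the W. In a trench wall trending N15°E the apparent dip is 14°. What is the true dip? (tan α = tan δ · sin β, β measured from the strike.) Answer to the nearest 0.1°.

26.5°

The section is 30° from the strike.
tan δ = tan α / sin β = tan 14° / sin 30° = 0.2493 / 0.5000 = 0.4987
true dip = arctan 0.4987 = 26.50°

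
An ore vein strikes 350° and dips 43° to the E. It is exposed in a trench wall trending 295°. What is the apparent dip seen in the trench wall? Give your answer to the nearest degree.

The strike is 350° and the section trends 295°; the acute angle between them is β = 55°.
tan(apparent dip) = tan 43° · sin 55° = 0.7639
α = arctan(0.7639) = 37.38°

37°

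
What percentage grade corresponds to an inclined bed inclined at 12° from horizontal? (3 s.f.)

21.3%

grade % = 100 × tan 12° = 100 × 0.2126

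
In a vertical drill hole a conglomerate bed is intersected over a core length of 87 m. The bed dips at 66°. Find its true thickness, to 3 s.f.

35.4 m

True thickness t = h · cos(dip) = 87 × cos 66°
t = 87 × 0.4067 = 35.386 m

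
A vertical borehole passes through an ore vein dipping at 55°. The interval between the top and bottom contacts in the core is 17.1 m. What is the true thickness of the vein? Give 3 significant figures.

True thickness t = h · cos(dip) = 17.1 × cos 55°
t = 17.1 × 0.5736 = 9.808 m

9.81 m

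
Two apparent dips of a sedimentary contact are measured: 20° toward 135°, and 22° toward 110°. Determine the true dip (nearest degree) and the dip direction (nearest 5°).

Represent each trace as a vector plunging at its apparent dip toward its trend (east-north-up frame): v₁ = (0.664, -0.664, -0.342), v₂ = (0.871, -0.317, -0.375).
The plane normal is n = v₁ × v₂ ∝ (0.140, -0.049, 0.368).
True dip = arccos(n_z / |n|) = arccos(0.9272) = 22.0°.
Dip direction = atan2(0.140, -0.049) = 109° (azimuth of n's horizontal projection).

true dip 22°, dip direction 110°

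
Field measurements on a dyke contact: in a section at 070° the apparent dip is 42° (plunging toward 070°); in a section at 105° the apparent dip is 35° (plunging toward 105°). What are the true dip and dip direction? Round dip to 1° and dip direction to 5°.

Represent each trace as a vector plunging at its apparent dip toward its trend (east-north-up frame): v₁ = (0.698, 0.254, -0.669), v₂ = (0.791, -0.212, -0.574).
n = v₁ × v₂ = (0.288, 0.129, 0.349) (taken with n_z > 0).
True dip = arccos(n_z / |n|) = arccos(0.7423) = 42.1°.
The horizontal component of n points toward azimuth atan2(n_x, n_y) = 66°, the dip direction.

true dip 42°, dip direction 065°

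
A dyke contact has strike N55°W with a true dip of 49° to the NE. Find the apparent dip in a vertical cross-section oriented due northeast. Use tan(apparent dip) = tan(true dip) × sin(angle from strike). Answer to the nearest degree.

49°

The section lies 80° from the strike.
tan(apparent dip) = tan 49° · sin 80° = 1.1329
apparent dip = arctan 1.1329 = 48.57°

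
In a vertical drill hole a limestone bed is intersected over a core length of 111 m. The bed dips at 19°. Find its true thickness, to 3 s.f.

105 m

True thickness t = h · cos(dip) = 111 × cos 19°
t = 111 × 0.9455 = 104.953 m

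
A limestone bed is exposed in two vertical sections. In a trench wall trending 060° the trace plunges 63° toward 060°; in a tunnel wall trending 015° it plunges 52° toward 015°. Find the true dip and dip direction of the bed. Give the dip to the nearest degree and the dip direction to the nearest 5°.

The two traces are lines in the plane: v₁ = (sin 60°·cos 63°, cos 60°·cos 63°, −sin 63°), v₂ = (sin 15°·cos 52°, cos 15°·cos 52°, −sin 52°).
The plane normal is n = v₁ × v₂ ∝ (0.351, 0.168, 0.198).
True dip = arccos(n_z / |n|) = arccos(0.4529) = 63.1°.
Dip direction = atan2(0.351, 0.168) = 64° (azimuth of n's horizontal projection).

true dip 63°, dip direction 065°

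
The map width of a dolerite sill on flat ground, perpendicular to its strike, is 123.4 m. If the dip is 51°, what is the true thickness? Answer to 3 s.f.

95.9 m

True thickness t = w · sin(dip) = 123.4 × sin 51°
t = 123.4 × 0.7771 = 95.900 m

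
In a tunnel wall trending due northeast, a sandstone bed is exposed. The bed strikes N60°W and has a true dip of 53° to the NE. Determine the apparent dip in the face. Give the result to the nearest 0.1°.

52.0°

The section lies 75° from the strike.
tan α = tan 53° × sin 75° = 1.3270 × 0.9659 = 1.2818
α = arctan(1.2818) = 52.04°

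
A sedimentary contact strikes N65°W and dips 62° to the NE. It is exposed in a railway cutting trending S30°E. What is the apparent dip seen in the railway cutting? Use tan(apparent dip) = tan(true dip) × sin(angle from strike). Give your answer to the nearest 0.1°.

The section lies 35° from the strike.
tan(apparent dip) = tan 62° · sin 35° = 1.0787
apparent dip = arctan 1.0787 = 47.17°

47.2°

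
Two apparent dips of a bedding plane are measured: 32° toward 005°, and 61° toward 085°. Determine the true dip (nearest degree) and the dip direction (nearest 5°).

Each apparent-dip line lies in the plane. As unit vectors (x east, y north, z up), v₁ plunges 32°→005° and v₂ plunges 61°→085°.
n = v₁ × v₂ = (0.717, 0.191, 0.405) (taken with n_z > 0).
tan δ = √(n_x²+n_y²)/n_z = 0.742/0.405, so δ = 61.4°.
Dip direction = azimuth of (n_x, n_y) = atan2(0.717, 0.191) = 75°.

true dip 61°, dip direction 075°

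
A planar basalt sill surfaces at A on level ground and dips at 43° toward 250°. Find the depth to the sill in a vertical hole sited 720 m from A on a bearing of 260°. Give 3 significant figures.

661 m

The hole lies 10° from the dip direction, so the down-dip offset is 720 × cos 10° = 709.06 m.
Depth = down-dip offset × tan(dip) = 709.06 × tan 43° = 709.06 × 0.9325
Depth = 661.21 m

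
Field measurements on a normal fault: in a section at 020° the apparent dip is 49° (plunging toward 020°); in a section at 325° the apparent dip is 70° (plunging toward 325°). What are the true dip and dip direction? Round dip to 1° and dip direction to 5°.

true dip 70°, dip direction 315°

Represent each trace as a vector plunging at its apparent dip toward its trend (east-north-up frame): v₁ = (0.224, 0.616, -0.755), v₂ = (-0.196, 0.280, -0.940).
Cross product v₁ × v₂ gives the pole to the plane: n ∝ (-0.368, 0.359, 0.184).
tan δ = √(n_x²+n_y²)/n_z = 0.514/0.184, so δ = 70.3°.
Dip direction = atan2(-0.368, 0.359) = 314° (azimuth of n's horizontal projection).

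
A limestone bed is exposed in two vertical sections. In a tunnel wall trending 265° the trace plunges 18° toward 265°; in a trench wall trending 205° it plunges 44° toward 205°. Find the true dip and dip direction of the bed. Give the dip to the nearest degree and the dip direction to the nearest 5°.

true dip 45°, dip direction 195°

Each apparent-dip line lies in the plane. As unit vectors (x east, y north, z up), v₁ plunges 18°→265° and v₂ plunges 44°→205°.
The plane normal is n = v₁ × v₂ ∝ (-0.144, -0.564, 0.592).
tan δ = √(n_x²+n_y²)/n_z = 0.582/0.592, so δ = 44.5°.
The horizontal component of n points toward azimuth atan2(n_x, n_y) = 194°, the dip direction.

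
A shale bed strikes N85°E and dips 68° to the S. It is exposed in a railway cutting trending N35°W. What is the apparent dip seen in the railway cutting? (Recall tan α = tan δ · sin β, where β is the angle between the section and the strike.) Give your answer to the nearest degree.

65°

The section lies 60° from the strike.
tan α = tan 68° × sin 60° = 2.4751 × 0.8660 = 2.1435
α = arctan(2.1435) = 64.99°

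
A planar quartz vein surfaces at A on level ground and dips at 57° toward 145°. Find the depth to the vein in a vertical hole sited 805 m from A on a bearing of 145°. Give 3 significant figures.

1240 m

The hole is directly down-dip from the outcrop, so the down-dip offset is 805 m.
Depth = down-dip offset × tan(dip) = 805.00 × tan 57° = 805.00 × 1.5399
Depth = 1239.59 m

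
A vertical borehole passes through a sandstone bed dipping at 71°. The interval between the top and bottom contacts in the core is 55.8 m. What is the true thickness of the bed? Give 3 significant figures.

18.2 m

True thickness t = h · cos(dip) = 55.8 × cos 71°
t = 55.8 × 0.3256 = 18.167 m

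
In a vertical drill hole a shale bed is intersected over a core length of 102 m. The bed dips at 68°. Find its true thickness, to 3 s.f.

38.2 m

True thickness t = h · cos(dip) = 102 × cos 68°
t = 102 × 0.3746 = 38.210 m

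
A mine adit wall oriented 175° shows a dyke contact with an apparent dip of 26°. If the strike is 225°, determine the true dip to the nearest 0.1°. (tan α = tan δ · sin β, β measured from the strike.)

β = acute angle between strike 225° and section 175° = 50°.
tan(true dip) = tan 26° / sin 50° = 0.6367
δ = arctan(0.6367) = 32.48°

32.5°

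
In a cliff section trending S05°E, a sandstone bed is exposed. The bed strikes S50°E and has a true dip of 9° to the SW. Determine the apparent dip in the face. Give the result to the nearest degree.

Angle between strike (S50°E) and section (S05°E): β = 45°.
tan(apparent dip) = tan 9° · sin 45° = 0.1120
α = arctan(0.1120) = 6.39°

6°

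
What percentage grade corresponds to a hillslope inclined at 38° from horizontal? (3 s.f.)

grade % = 100 × tan 38° = 100 × 0.7813

78.1%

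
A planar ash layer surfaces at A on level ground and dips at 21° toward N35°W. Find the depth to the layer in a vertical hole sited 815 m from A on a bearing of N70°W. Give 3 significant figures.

256 m

The hole lies 35° from the dip direction, so the down-dip offset is 815 × cos 35° = 667.61 m.
Depth = down-dip offset × tan(dip) = 667.61 × tan 21° = 667.61 × 0.3839
Depth = 256.27 m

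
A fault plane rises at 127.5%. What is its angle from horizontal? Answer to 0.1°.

51.9°

tan θ = 127.5/100 = 1.2750
θ = arctan(1.2750) = 51.89°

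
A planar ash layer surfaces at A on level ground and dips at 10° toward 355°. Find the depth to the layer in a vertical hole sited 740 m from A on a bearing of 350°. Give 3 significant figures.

130 m

The hole lies 5° from the dip direction, so the down-dip offset is 740 × cos 5° = 737.18 m.
Depth = down-dip offset × tan(dip) = 737.18 × tan 10° = 737.18 × 0.1763
Depth = 129.99 m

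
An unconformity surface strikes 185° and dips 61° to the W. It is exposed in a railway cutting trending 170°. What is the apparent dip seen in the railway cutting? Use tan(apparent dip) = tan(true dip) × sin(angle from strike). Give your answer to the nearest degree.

25°

The section lies 15° from the strike.
tan(apparent dip) = tan 61° · sin 15° = 0.4669
apparent dip = arctan 0.4669 = 25.03°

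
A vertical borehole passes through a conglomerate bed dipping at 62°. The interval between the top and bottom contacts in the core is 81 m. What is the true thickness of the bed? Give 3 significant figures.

True thickness t = h · cos(dip) = 81 × cos 62°
t = 81 × 0.4695 = 38.027 m

38.0 m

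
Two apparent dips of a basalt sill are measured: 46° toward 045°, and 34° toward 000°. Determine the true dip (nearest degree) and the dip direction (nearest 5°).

Each apparent-dip line lies in the plane. As unit vectors (x east, y north, z up), v₁ plunges 46°→045° and v₂ plunges 34°→000°.
Cross product v₁ × v₂ gives the pole to the plane: n ∝ (0.322, 0.275, 0.407).
True dip = arccos(n_z / |n|) = arccos(0.6935) = 46.1°.
Dip direction = atan2(0.322, 0.275) = 50° (azimuth of n's horizontal projection).

true dip 46°, dip direction 050°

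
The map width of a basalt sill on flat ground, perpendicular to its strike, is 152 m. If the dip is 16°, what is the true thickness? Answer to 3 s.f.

True thickness t = w · sin(dip) = 152 × sin 16°
t = 152 × 0.2756 = 41.897 m

41.9 m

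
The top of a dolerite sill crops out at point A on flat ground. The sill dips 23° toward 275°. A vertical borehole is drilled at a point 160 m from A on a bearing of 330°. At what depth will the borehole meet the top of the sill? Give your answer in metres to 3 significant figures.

The hole lies 55° from the dip direction, so the down-dip offset is 160 × cos 55° = 91.77 m.
Depth = down-dip offset × tan(dip) = 91.77 × tan 23° = 91.77 × 0.4245
Depth = 38.96 m

39.0 m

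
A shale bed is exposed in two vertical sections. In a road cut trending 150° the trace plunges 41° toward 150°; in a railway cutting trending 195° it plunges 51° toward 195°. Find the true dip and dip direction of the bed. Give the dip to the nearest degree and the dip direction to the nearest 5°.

Represent each trace as a vector plunging at its apparent dip toward its trend (east-north-up frame): v₁ = (0.377, -0.654, -0.656), v₂ = (-0.163, -0.608, -0.777).
The plane normal is n = v₁ × v₂ ∝ (-0.109, -0.400, 0.336).
tan δ = √(n_x²+n_y²)/n_z = 0.415/0.336, so δ = 51.0°.
The horizontal component of n points toward azimuth atan2(n_x, n_y) = 195°, the dip direction.

true dip 51°, dip direction 195°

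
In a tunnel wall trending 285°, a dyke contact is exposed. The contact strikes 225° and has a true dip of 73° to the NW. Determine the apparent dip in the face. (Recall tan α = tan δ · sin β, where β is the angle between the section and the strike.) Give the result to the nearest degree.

71°

Angle between strike (225°) and section (285°): β = 60°.
tan α = tan 73° × sin 60° = 3.2709 × 0.8660 = 2.8326
α = arctan(2.8326) = 70.56°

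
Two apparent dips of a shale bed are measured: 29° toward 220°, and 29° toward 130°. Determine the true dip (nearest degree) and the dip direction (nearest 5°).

Each apparent-dip line lies in the plane. As unit vectors (x east, y north, z up), v₁ plunges 29°→220° and v₂ plunges 29°→130°.
n = v₁ × v₂ = (0.052, -0.597, 0.765) (taken with n_z > 0).
True dip = arccos(n_z / |n|) = arccos(0.7870) = 38.1°.
Dip direction = azimuth of (n_x, n_y) = atan2(0.052, -0.597) = 175°.

true dip 38°, dip direction 175°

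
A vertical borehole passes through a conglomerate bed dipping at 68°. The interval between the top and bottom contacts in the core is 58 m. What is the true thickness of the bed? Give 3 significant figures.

True thickness t = h · cos(dip) = 58 × cos 68°
t = 58 × 0.3746 = 21.727 m

21.7 m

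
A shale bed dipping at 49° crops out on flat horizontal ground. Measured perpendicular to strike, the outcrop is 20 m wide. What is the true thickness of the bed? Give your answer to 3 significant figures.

True thickness t = w · sin(dip) = 20 × sin 49°
t = 20 × 0.7547 = 15.094 m

15.1 m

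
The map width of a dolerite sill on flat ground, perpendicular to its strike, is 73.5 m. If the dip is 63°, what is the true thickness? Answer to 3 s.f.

True thickness t = w · sin(dip) = 73.5 × sin 63°
t = 73.5 × 0.8910 = 65.489 m

65.5 m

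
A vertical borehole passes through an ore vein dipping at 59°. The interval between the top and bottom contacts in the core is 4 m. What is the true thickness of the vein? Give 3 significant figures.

2.06 m

True thickness t = h · cos(dip) = 4 × cos 59°
t = 4 × 0.5150 = 2.060 m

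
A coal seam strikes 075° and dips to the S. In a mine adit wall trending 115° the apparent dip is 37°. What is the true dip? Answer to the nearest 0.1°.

49.5°

The section is 40° from the strike.
tan δ = tan α / sin β = tan 37° / sin 40° = 0.7536 / 0.6428 = 1.1723
δ = arctan(1.1723) = 49.54°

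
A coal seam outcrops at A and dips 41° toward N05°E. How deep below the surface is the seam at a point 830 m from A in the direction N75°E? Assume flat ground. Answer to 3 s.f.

The hole lies 70° from the dip direction, so the down-dip offset is 830 × cos 70° = 283.88 m.
Depth = down-dip offset × tan(dip) = 283.88 × tan 41° = 283.88 × 0.8693
Depth = 246.77 m

247 m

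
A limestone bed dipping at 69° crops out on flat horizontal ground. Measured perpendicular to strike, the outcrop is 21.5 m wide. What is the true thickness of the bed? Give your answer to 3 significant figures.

20.1 m

True thickness t = w · sin(dip) = 21.5 × sin 69°
t = 21.5 × 0.9336 = 20.072 m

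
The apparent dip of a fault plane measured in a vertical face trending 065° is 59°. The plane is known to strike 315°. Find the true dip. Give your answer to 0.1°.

β = acute angle between strike 315° and section 065° = 70°.
tan(true dip) = tan 59° / sin 70° = 1.7711
δ = arctan(1.7711) = 60.55°

60.5°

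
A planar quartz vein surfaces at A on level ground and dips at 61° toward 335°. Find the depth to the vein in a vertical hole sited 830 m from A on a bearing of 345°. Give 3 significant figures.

The hole lies 10° from the dip direction, so the down-dip offset is 830 × cos 10° = 817.39 m.
Depth = down-dip offset × tan(dip) = 817.39 × tan 61° = 817.39 × 1.8040
Depth = 1474.61 m

1470 m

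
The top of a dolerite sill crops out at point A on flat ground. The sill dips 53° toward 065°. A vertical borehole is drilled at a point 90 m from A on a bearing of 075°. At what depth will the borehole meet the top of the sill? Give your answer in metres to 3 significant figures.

The hole lies 10° from the dip direction, so the down-dip offset is 90 × cos 10° = 88.63 m.
Depth = down-dip offset × tan(dip) = 88.63 × tan 53° = 88.63 × 1.3270
Depth = 117.62 m

118 m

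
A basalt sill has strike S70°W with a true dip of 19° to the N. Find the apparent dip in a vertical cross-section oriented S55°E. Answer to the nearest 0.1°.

Angle between strike (S70°W) and section (S55°E): β = 55°.
tan α = tan 19° × sin 55° = 0.3443 × 0.8192 = 0.2821
α = arctan(0.2821) = 15.75°

15.8°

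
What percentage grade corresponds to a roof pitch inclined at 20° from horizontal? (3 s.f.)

36.4%

grade % = 100 × tan 20° = 100 × 0.3640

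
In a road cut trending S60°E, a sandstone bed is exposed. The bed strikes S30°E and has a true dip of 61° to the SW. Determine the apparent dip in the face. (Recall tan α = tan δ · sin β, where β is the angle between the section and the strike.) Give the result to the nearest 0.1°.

The section lies 30° from the strike.
tan(apparent dip) = tan 61° · sin 30° = 0.9020
apparent dip = arctan 0.9020 = 42.05°

42.1°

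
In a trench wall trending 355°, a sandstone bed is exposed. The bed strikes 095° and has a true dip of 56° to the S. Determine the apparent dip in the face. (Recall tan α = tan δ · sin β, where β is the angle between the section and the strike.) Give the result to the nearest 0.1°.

The section lies 80° from the strike.
tan α = tan 56° × sin 80° = 1.4826 × 0.9848 = 1.4600
α = arctan(1.4600) = 55.59°

55.6°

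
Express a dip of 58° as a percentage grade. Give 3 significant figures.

grade % = 100 × tan 58° = 100 × 1.6003

160%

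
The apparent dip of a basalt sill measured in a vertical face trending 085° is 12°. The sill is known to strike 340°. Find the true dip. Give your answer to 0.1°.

β = acute angle between strike 340° and section 085° = 75°.
tan(true dip) = tan 12° / sin 75° = 0.2201
true dip = arctan 0.2201 = 12.41°

12.4°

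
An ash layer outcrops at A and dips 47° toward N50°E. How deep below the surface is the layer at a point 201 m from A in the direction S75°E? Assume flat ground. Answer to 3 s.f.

The hole lies 55° from the dip direction, so the down-dip offset is 201 × cos 55° = 115.29 m.
Depth = down-dip offset × tan(dip) = 115.29 × tan 47° = 115.29 × 1.0724
Depth = 123.63 m

124 m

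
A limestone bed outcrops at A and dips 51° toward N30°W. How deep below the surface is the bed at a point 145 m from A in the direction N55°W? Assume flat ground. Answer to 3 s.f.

162 m

The hole lies 25° from the dip direction, so the down-dip offset is 145 × cos 25° = 131.41 m.
Depth = down-dip offset × tan(dip) = 131.41 × tan 51° = 131.41 × 1.2349
Depth = 162.28 m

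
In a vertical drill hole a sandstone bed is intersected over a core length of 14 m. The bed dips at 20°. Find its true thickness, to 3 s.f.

13.2 m

True thickness t = h · cos(dip) = 14 × cos 20°
t = 14 × 0.9397 = 13.156 m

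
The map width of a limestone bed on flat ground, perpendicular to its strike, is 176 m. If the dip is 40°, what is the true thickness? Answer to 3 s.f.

True thickness t = w · sin(dip) = 176 × sin 40°
t = 176 × 0.6428 = 113.131 m

113 m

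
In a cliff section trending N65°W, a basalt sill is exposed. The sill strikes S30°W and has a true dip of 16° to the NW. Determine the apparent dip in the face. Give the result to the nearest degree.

16°

Angle between strike (S30°W) and section (N65°W): β = 85°.
tan α = tan 16° × sin 85° = 0.2867 × 0.9962 = 0.2857
α = arctan(0.2857) = 15.94°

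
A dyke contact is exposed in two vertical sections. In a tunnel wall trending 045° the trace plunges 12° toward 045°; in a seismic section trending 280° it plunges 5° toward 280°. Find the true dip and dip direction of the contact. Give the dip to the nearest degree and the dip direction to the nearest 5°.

true dip 18°, dip direction 355°

Represent each trace as a vector plunging at its apparent dip toward its trend (east-north-up frame): v₁ = (0.692, 0.692, -0.208), v₂ = (-0.981, 0.173, -0.087).
n = v₁ × v₂ = (-0.024, 0.264, 0.798) (taken with n_z > 0).
tan δ = √(n_x²+n_y²)/n_z = 0.265/0.798, so δ = 18.4°.
Dip direction = azimuth of (n_x, n_y) = atan2(-0.024, 0.264) = 355°.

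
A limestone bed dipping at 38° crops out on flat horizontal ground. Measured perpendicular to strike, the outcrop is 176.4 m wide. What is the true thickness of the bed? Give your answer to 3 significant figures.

109 m

True thickness t = w · sin(dip) = 176.4 × sin 38°
t = 176.4 × 0.6157 = 108.603 m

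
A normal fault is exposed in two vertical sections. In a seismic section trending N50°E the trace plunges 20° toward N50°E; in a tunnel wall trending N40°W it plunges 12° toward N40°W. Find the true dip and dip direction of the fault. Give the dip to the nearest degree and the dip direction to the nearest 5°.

true dip 23°, dip direction 020°

Each apparent-dip line lies in the plane. As unit vectors (x east, y north, z up), v₁ plunges 20°→N50°E and v₂ plunges 12°→N40°W.
The plane normal is n = v₁ × v₂ ∝ (0.131, 0.365, 0.919).
True dip = arccos(n_z / |n|) = arccos(0.9215) = 22.9°.
Dip direction = azimuth of (n_x, n_y) = atan2(0.131, 0.365) = 20°.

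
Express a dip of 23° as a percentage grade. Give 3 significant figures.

42.4%

grade % = 100 × tan 23° = 100 × 0.4245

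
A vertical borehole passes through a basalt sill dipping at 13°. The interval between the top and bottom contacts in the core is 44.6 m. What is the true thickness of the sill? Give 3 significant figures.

True thickness t = h · cos(dip) = 44.6 × cos 13°
t = 44.6 × 0.9744 = 43.457 m

43.5 m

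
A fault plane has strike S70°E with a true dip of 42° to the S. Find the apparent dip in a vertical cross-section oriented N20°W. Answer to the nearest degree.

35°

The strike is S70°E and the section trends N20°W; the acute angle between them is β = 50°.
tan(apparent dip) = tan 42° · sin 50° = 0.6897
apparent dip = arctan 0.6897 = 34.60°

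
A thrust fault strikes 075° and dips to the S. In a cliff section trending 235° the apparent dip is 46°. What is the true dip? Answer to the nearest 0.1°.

The section is 20° from the strike.
tan(true dip) = tan 46° / sin 20° = 3.0277
true dip = arctan 3.0277 = 71.72°

71.7°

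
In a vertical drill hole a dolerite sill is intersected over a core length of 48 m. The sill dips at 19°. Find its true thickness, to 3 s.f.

True thickness t = h · cos(dip) = 48 × cos 19°
t = 48 × 0.9455 = 45.385 m

45.4 m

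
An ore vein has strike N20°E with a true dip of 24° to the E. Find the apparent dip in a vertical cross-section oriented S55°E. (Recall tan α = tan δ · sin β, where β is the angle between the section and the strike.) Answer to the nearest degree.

The section lies 75° from the strike.
tan(apparent dip) = tan 24° · sin 75° = 0.4301
α = arctan(0.4301) = 23.27°

23°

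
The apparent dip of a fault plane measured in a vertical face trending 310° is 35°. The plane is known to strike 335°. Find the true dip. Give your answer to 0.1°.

58.9°

The section is 25° from the strike.
tan(true dip) = tan 35° / sin 25° = 1.6568
δ = arctan(1.6568) = 58.89°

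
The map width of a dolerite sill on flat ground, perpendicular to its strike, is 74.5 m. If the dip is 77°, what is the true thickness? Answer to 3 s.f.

72.6 m

True thickness t = w · sin(dip) = 74.5 × sin 77°
t = 74.5 × 0.9744 = 72.591 m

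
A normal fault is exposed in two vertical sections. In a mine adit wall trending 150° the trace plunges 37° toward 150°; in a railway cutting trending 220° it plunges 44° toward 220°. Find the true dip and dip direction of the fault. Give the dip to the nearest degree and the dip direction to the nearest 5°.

true dip 47°, dip direction 195°

Each apparent-dip line lies in the plane. As unit vectors (x east, y north, z up), v₁ plunges 37°→150° and v₂ plunges 44°→220°.
Cross product v₁ × v₂ gives the pole to the plane: n ∝ (-0.149, -0.556, 0.540).
tan δ = √(n_x²+n_y²)/n_z = 0.575/0.540, so δ = 46.8°.
Dip direction = azimuth of (n_x, n_y) = atan2(-0.149, -0.556) = 195°.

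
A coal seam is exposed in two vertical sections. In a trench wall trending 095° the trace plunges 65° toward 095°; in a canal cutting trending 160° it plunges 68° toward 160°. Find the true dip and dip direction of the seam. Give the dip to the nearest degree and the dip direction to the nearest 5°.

The two traces are lines in the plane: v₁ = (sin 95°·cos 65°, cos 95°·cos 65°, −sin 65°), v₂ = (sin 160°·cos 68°, cos 160°·cos 68°, −sin 68°).
The plane normal is n = v₁ × v₂ ∝ (0.285, -0.274, 0.143).
Dip δ = arctan(|n_h|/n_z) = arctan(0.395/0.143) = 70.1°.
The horizontal component of n points toward azimuth atan2(n_x, n_y) = 134°, the dip direction.

true dip 70°, dip direction 135°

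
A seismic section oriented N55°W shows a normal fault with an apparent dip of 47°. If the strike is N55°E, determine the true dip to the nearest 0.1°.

48.8°

β = acute angle between strike N55°E and section N55°W = 70°.
tan(true dip) = tan 47° / sin 70° = 1.1412
true dip = arctan 1.1412 = 48.77°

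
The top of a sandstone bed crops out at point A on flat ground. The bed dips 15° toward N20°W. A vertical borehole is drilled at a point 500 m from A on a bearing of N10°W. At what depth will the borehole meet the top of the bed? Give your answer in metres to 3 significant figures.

The hole lies 10° from the dip direction, so the down-dip offset is 500 × cos 10° = 492.40 m.
Depth = down-dip offset × tan(dip) = 492.40 × tan 15° = 492.40 × 0.2679
Depth = 131.94 m

132 m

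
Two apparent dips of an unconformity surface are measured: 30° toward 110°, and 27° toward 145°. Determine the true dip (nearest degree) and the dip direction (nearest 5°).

true dip 30°, dip direction 115°

Each apparent-dip line lies in the plane. As unit vectors (x east, y north, z up), v₁ plunges 30°→110° and v₂ plunges 27°→145°.
Cross product v₁ × v₂ gives the pole to the plane: n ∝ (0.230, -0.114, 0.443).
tan δ = √(n_x²+n_y²)/n_z = 0.257/0.443, so δ = 30.2°.
Dip direction = azimuth of (n_x, n_y) = atan2(0.230, -0.114) = 116°.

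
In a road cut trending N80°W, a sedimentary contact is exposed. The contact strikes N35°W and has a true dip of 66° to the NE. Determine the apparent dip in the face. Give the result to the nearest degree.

Angle between strike (N35°W) and section (N80°W): β = 45°.
tan(apparent dip) = tan 66° · sin 45° = 1.5882
apparent dip = arctan 1.5882 = 57.80°

58°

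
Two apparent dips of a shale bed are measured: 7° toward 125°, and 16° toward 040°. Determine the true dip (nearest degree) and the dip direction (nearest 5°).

Each apparent-dip line lies in the plane. As unit vectors (x east, y north, z up), v₁ plunges 7°→125° and v₂ plunges 16°→040°.
The plane normal is n = v₁ × v₂ ∝ (0.247, 0.149, 0.950).
tan δ = √(n_x²+n_y²)/n_z = 0.288/0.950, so δ = 16.9°.
The horizontal component of n points toward azimuth atan2(n_x, n_y) = 59°, the dip direction.

true dip 17°, dip direction 060°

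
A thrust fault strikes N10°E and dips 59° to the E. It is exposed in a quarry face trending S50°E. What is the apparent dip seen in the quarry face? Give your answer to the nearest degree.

The strike is N10°E and the section trends S50°E; the acute angle between them is β = 60°.
tan(apparent dip) = tan 59° · sin 60° = 1.4413
apparent dip = arctan 1.4413 = 55.25°

55°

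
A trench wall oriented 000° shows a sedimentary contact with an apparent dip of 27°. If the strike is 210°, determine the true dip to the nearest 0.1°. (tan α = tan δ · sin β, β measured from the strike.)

The section is 30° from the strike.
tan(true dip) = tan 27° / sin 30° = 1.0191
δ = arctan(1.0191) = 45.54°

45.5°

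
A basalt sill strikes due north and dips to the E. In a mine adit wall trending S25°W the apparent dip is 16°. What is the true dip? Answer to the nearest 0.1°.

34.2°

β = acute angle between strike due north and section S25°W = 25°.
tan(true dip) = tan 16° / sin 25° = 0.6785
true dip = arctan 0.6785 = 34.16°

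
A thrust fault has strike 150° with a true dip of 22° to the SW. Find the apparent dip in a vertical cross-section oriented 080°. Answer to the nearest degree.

The strike is 150° and the section trends 080°; the acute angle between them is β = 70°.
tan(apparent dip) = tan 22° · sin 70° = 0.3797
α = arctan(0.3797) = 20.79°

21°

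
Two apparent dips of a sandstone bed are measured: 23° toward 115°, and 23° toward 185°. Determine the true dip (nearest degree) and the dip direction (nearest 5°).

Each apparent-dip line lies in the plane. As unit vectors (x east, y north, z up), v₁ plunges 23°→115° and v₂ plunges 23°→185°.
Cross product v₁ × v₂ gives the pole to the plane: n ∝ (0.206, -0.357, 0.796).
True dip = arccos(n_z / |n|) = arccos(0.8879) = 27.4°.
Dip direction = azimuth of (n_x, n_y) = atan2(0.206, -0.357) = 150°.

true dip 27°, dip direction 150°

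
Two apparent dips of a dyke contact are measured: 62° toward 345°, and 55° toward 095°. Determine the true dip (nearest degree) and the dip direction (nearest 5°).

true dip 71°, dip direction 035°

The two traces are lines in the plane: v₁ = (sin 345°·cos 62°, cos 345°·cos 62°, −sin 62°), v₂ = (sin 95°·cos 55°, cos 95°·cos 55°, −sin 55°).
Cross product v₁ × v₂ gives the pole to the plane: n ∝ (0.416, 0.604, 0.253).
tan δ = √(n_x²+n_y²)/n_z = 0.733/0.253, so δ = 71.0°.
The horizontal component of n points toward azimuth atan2(n_x, n_y) = 35°, the dip direction.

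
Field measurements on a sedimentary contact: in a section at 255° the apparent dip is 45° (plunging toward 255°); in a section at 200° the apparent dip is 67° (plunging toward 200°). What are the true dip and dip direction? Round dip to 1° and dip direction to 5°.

true dip 67°, dip direction 190°

Each apparent-dip line lies in the plane. As unit vectors (x east, y north, z up), v₁ plunges 45°→255° and v₂ plunges 67°→200°.
n = v₁ × v₂ = (-0.091, -0.534, 0.226) (taken with n_z > 0).
tan δ = √(n_x²+n_y²)/n_z = 0.542/0.226, so δ = 67.3°.
The horizontal component of n points toward azimuth atan2(n_x, n_y) = 190°, the dip direction.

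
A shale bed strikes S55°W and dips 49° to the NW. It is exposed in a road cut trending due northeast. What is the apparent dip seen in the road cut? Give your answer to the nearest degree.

Angle between strike (S55°W) and section (due northeast): β = 10°.
tan α = tan 49° × sin 10° = 1.1504 × 0.1736 = 0.1998
apparent dip = arctan 0.1998 = 11.30°

11°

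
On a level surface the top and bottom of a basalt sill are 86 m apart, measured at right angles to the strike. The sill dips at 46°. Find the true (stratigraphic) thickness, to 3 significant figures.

61.9 m

True thickness t = w · sin(dip) = 86 × sin 46°
t = 86 × 0.7193 = 61.863 m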